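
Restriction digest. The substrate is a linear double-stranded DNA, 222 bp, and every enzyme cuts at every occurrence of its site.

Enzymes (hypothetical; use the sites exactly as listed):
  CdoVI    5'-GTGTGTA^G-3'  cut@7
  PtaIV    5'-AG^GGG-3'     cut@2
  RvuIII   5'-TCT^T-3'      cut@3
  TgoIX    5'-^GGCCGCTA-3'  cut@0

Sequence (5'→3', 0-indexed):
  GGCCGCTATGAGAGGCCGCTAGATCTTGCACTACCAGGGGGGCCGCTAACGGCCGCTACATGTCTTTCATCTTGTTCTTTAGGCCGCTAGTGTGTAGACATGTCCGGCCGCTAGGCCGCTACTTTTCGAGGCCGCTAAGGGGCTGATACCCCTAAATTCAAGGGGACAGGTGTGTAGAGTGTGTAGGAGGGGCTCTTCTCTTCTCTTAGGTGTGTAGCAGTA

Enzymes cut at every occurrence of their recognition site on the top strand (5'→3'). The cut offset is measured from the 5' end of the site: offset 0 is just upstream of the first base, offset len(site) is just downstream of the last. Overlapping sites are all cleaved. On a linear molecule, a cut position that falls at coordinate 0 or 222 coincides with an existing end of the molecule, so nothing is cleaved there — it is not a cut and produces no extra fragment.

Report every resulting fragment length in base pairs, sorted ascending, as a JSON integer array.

[3,3,4,5,5,6,6,7,7,8,9,9,10,10,10,11,13,13,14,15,15,16,23]

Site scan:
  CdoVI GTGTGTAG/7: at [89, 169, 178, 209] ⇒ [96, 176, 185, 216]
  PtaIV AGGGG/2: at [35, 137, 160, 187] ⇒ [37, 139, 162, 189]
  RvuIII TCTT/3: at [23, 62, 69, 75, 193, 198, 203] ⇒ [26, 65, 72, 78, 196, 201, 206]
  TgoIX GGCCGCTA/0: at [0, 13, 40, 50, 81, 105, 113, 129] ⇒ [13, 40, 50, 81, 105, 113, 129] (position 0 is a terminus of the linear molecule — no cut)

Pooled cuts: [13, 26, 37, 40, 50, 65, 72, 78, 81, 96, 105, 113, 129, 139, 162, 176, 185, 189, 196, 201, 206, 216]

Fragment lengths:
  [0,13): 13 bp
  [13,26): 13 bp
  [26,37): 11 bp
  [37,40): 3 bp
  [40,50): 10 bp
  [50,65): 15 bp
  [65,72): 7 bp
  [72,78): 6 bp
  [78,81): 3 bp
  [81,96): 15 bp
  [96,105): 9 bp
  [105,113): 8 bp
  [113,129): 16 bp
  [129,139): 10 bp
  [139,162): 23 bp
  [162,176): 14 bp
  [176,185): 9 bp
  [185,189): 4 bp
  [189,196): 7 bp
  [196,201): 5 bp
  [201,206): 5 bp
  [206,216): 10 bp
  [216,222): 6 bp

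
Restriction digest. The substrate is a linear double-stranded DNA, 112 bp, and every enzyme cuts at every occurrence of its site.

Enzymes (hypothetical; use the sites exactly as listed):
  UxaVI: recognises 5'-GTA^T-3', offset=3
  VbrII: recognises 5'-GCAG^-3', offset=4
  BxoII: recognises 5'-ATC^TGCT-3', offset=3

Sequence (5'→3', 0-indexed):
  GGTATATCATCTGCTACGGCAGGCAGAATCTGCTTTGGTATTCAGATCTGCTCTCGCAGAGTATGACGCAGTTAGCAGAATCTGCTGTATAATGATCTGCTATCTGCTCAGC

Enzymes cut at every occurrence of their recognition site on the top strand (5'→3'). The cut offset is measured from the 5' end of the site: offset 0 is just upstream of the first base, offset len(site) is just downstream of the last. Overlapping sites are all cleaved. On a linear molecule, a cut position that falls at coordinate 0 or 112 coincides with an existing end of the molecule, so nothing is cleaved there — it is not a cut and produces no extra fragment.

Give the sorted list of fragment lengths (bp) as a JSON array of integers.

Site scan:
  UxaVI (GTAT, off=3): starts [1, 37, 60, 86] → cuts [4, 40, 63, 89]
  VbrII (GCAG, off=4): starts [18, 22, 55, 67, 74] → cuts [22, 26, 59, 71, 78]
  BxoII (ATCTGCT, off=3): starts [8, 27, 45, 79, 94, 101] → cuts [11, 30, 48, 82, 97, 104]

Pooled cuts: [4, 11, 22, 26, 30, 40, 48, 59, 63, 71, 78, 82, 89, 97, 104]

Fragments:
  [0,4): 4 bp
  [4,11): 7 bp
  [11,22): 11 bp
  [22,26): 4 bp
  [26,30): 4 bp
  [30,40): 10 bp
  [40,48): 8 bp
  [48,59): 11 bp
  [59,63): 4 bp
  [63,71): 8 bp
  [71,78): 7 bp
  [78,82): 4 bp
  [82,89): 7 bp
  [89,97): 8 bp
  [97,104): 7 bp
  [104,112): 8 bp

[4,4,4,4,4,7,7,7,7,8,8,8,8,10,11,11]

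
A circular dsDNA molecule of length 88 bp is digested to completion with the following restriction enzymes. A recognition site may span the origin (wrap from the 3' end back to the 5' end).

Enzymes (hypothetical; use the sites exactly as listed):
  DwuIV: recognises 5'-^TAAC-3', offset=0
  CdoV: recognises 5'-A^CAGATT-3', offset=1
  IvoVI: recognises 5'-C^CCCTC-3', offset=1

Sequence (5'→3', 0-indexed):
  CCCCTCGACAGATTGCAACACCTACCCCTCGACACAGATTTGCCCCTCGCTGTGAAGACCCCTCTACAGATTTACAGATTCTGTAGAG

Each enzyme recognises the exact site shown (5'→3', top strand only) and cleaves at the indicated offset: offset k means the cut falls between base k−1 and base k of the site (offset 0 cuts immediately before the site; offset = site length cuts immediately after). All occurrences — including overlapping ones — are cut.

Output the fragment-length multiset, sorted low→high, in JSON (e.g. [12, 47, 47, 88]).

[7,7,8,9,9,15,16,17]

Site scan:
  DwuIV (TAAC, off=0): no sites
  CdoV ACAGATT/1: at [7, 33, 65, 73] ⇒ [8, 34, 66, 74]
  IvoVI CCCCTC/1: at [0, 24, 42, 58] ⇒ [1, 25, 43, 59]

All cut coordinates (distinct, sorted): [1, 8, 25, 34, 43, 59, 66, 74]

Fragments:
  1→8: 7 bp
  8→25: 17 bp
  25→34: 9 bp
  34→43: 9 bp
  43→59: 16 bp
  59→66: 7 bp
  66→74: 8 bp
  74→1 (wrap): 88-74+1 = 15 bp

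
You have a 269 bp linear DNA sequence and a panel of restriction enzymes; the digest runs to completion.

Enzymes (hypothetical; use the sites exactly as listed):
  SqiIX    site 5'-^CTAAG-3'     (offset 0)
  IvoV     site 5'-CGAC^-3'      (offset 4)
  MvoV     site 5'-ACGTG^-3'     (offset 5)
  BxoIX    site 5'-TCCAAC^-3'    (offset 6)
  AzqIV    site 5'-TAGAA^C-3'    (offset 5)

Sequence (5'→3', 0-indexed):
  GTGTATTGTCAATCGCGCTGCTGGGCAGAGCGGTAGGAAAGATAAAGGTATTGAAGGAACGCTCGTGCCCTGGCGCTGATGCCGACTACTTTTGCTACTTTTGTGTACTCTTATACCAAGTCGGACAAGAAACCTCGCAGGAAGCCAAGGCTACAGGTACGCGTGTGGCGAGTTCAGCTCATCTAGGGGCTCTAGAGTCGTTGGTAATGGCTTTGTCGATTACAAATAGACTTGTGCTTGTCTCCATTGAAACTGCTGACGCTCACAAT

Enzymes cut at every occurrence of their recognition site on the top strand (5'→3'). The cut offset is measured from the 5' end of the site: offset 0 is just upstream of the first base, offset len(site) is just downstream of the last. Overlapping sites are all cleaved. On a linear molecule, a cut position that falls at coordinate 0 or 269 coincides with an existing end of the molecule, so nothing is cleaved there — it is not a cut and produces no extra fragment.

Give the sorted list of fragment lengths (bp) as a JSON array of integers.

Scan for sites:
  SqiIX (CTAAG, off=0): no sites
  IvoV CGAC/4: at [82] ⇒ [86]
  MvoV (ACGTG, off=5): no sites
  BxoIX (TCCAAC, off=6): no sites
  AzqIV (TAGAAC, off=5): no sites

All cut coordinates (distinct, sorted): [86]

Fragments:
  [0,86): 86 bp
  [86,269): 183 bp

[86,183]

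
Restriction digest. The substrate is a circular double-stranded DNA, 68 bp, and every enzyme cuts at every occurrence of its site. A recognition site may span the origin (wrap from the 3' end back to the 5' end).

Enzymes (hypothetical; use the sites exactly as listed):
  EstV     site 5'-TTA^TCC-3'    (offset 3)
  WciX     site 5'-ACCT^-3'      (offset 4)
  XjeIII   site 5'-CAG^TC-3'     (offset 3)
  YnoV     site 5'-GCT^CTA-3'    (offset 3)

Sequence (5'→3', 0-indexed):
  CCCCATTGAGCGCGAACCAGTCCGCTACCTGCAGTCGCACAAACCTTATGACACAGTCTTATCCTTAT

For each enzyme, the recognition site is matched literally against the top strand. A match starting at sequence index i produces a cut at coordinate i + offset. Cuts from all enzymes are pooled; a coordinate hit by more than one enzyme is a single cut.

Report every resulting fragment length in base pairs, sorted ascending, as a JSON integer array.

Scan for sites:
  EstV TTATCC/3: at [58, 64] ⇒ [61, 67]
  WciX ACCT/4: at [26, 42] ⇒ [30, 46]
  XjeIII CAGTC/3: at [17, 31, 53] ⇒ [20, 34, 56]
  YnoV (GCTCTA, off=3): no sites

Pooled cuts: [20, 30, 34, 46, 56, 61, 67]

Fragment lengths:
  20→30: 10 bp
  30→34: 4 bp
  34→46: 12 bp
  46→56: 10 bp
  56→61: 5 bp
  61→67: 6 bp
  67→20 (wrap): 68-67+20 = 21 bp

[4,5,6,10,10,12,21]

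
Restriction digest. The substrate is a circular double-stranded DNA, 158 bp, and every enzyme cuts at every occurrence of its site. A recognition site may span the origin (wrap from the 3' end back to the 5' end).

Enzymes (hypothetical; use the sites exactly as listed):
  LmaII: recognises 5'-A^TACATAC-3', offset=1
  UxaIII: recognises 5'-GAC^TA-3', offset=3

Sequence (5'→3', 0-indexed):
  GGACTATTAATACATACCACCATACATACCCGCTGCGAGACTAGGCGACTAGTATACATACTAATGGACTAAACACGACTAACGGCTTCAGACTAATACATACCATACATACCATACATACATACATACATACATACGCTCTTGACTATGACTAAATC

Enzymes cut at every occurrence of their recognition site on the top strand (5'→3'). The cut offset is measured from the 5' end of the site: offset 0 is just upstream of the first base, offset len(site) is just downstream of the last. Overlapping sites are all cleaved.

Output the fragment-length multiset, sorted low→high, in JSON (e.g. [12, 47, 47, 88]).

[3,4,4,4,4,5,6,6,8,9,9,10,10,12,14,15,16,19]

Site scan:
  LmaII ATACATAC/1: at [9, 21, 53, 95, 104, 113, 117, 121, 125, 129] ⇒ [10, 22, 54, 96, 105, 114, 118, 122, 126, 130]
  UxaIII GACTA/3: at [1, 38, 46, 66, 76, 90, 143, 149] ⇒ [4, 41, 49, 69, 79, 93, 146, 152]

Pooled cuts: [4, 10, 22, 41, 49, 54, 69, 79, 93, 96, 105, 114, 118, 122, 126, 130, 146, 152]

Fragment lengths:
  4→10: 6 bp
  10→22: 12 bp
  22→41: 19 bp
  41→49: 8 bp
  49→54: 5 bp
  54→69: 15 bp
  69→79: 10 bp
  79→93: 14 bp
  93→96: 3 bp
  96→105: 9 bp
  105→114: 9 bp
  114→118: 4 bp
  118→122: 4 bp
  122→126: 4 bp
  126→130: 4 bp
  130→146: 16 bp
  146→152: 6 bp
  152→4 (wrap): 158-152+4 = 10 bp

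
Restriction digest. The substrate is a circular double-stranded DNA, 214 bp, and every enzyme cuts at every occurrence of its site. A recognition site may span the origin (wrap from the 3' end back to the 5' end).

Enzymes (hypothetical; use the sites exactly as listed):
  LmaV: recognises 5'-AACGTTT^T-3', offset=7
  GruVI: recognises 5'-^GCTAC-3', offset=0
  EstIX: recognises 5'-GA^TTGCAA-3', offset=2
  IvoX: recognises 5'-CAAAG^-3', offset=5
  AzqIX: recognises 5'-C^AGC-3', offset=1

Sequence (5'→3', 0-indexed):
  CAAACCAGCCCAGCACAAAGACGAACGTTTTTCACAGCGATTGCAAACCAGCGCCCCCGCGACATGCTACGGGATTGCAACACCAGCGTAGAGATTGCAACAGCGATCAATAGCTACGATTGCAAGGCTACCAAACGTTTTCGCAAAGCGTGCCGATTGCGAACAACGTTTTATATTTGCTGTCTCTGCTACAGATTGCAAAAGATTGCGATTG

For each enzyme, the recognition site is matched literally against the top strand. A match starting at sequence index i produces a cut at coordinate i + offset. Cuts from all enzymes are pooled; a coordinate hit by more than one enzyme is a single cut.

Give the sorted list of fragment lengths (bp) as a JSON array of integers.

[5,5,5,7,7,7,8,8,9,9,9,9,10,10,10,11,14,16,16,16,23]

Per-enzyme occurrences:
  LmaV AACGTTTT/7: at [23, 133, 164] ⇒ [30, 140, 171]
  GruVI GCTAC/0: at [65, 112, 126, 187] ⇒ [65, 112, 126, 187]
  EstIX GATTGCAA/2: at [38, 72, 92, 117, 193, 209] ⇒ [40, 74, 94, 119, 195, 211]
  IvoX CAAAG/5: at [15, 143] ⇒ [20, 148]
  AzqIX CAGC/1: at [5, 10, 34, 48, 83, 100] ⇒ [6, 11, 35, 49, 84, 101]

Pooled cuts: [6, 11, 20, 30, 35, 40, 49, 65, 74, 84, 94, 101, 112, 119, 126, 140, 148, 171, 187, 195, 211]

Fragments:
  6→11: 5 bp
  11→20: 9 bp
  20→30: 10 bp
  30→35: 5 bp
  35→40: 5 bp
  40→49: 9 bp
  49→65: 16 bp
  65→74: 9 bp
  74→84: 10 bp
  84→94: 10 bp
  94→101: 7 bp
  101→112: 11 bp
  112→119: 7 bp
  119→126: 7 bp
  126→140: 14 bp
  140→148: 8 bp
  148→171: 23 bp
  171→187: 16 bp
  187→195: 8 bp
  195→211: 16 bp
  211→6 (wrap): 214-211+6 = 9 bp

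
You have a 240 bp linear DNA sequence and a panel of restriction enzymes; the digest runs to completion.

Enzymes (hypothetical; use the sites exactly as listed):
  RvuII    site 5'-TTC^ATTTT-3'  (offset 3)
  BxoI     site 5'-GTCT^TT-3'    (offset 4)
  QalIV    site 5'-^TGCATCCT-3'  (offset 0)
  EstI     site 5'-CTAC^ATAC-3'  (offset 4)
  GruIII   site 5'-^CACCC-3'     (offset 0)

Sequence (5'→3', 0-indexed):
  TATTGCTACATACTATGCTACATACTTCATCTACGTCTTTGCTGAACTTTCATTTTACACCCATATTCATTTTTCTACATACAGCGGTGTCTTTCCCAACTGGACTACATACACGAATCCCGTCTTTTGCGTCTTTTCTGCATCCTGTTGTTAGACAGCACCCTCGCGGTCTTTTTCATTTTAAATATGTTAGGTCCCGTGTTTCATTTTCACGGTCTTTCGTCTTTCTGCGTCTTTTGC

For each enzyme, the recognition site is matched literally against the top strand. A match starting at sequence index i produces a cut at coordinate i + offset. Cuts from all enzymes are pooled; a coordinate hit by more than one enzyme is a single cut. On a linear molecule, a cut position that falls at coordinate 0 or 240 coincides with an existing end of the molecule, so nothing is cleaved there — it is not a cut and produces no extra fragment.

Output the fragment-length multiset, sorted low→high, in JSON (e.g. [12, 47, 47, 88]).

Scan for sites:
  RvuII TTCATTTT/3: at [48, 65, 174, 202] ⇒ [51, 68, 177, 205]
  BxoI GTCTTT/4: at [34, 88, 121, 130, 168, 214, 221, 231] ⇒ [38, 92, 125, 134, 172, 218, 225, 235]
  QalIV TGCATCCT/0: at [138] ⇒ [138]
  EstI CTACATAC/4: at [5, 17, 74, 104] ⇒ [9, 21, 78, 108]
  GruIII CACCC/0: at [57, 158] ⇒ [57, 158]

Pooled cuts: [9, 21, 38, 51, 57, 68, 78, 92, 108, 125, 134, 138, 158, 172, 177, 205, 218, 225, 235]

Fragments:
  [0,9): 9 bp
  [9,21): 12 bp
  [21,38): 17 bp
  [38,51): 13 bp
  [51,57): 6 bp
  [57,68): 11 bp
  [68,78): 10 bp
  [78,92): 14 bp
  [92,108): 16 bp
  [108,125): 17 bp
  [125,134): 9 bp
  [134,138): 4 bp
  [138,158): 20 bp
  [158,172): 14 bp
  [172,177): 5 bp
  [177,205): 28 bp
  [205,218): 13 bp
  [218,225): 7 bp
  [225,235): 10 bp
  [235,240): 5 bp

[4,5,5,6,7,9,9,10,10,11,12,13,13,14,14,16,17,17,20,28]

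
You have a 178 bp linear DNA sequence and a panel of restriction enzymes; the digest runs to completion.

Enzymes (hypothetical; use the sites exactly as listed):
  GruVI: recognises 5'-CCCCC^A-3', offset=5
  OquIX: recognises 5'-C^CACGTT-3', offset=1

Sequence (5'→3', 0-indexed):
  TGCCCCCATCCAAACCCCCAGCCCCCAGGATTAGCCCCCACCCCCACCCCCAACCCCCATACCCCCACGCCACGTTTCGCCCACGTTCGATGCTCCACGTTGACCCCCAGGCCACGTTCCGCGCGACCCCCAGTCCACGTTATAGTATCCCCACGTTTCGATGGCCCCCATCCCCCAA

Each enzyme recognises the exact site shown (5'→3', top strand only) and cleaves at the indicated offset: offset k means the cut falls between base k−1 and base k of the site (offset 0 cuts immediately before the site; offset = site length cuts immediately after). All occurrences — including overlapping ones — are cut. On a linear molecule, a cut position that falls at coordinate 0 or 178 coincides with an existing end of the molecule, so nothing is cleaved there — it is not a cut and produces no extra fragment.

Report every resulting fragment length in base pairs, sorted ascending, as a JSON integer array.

[2,4,4,4,6,6,7,7,7,7,8,11,12,13,13,14,16,18,19]

Per-enzyme occurrences:
  GruVI (CCCCCA, off=5): starts [2, 14, 21, 34, 40, 46, 53, 61, 103, 126, 164, 171] → cuts [7, 19, 26, 39, 45, 51, 58, 66, 108, 131, 169, 176]
  OquIX (CCACGTT, off=1): starts [69, 80, 94, 111, 134, 150] → cuts [70, 81, 95, 112, 135, 151]

Pooled cuts: [7, 19, 26, 39, 45, 51, 58, 66, 70, 81, 95, 108, 112, 131, 135, 151, 169, 176]

Fragments:
  [0,7): 7 bp
  [7,19): 12 bp
  [19,26): 7 bp
  [26,39): 13 bp
  [39,45): 6 bp
  [45,51): 6 bp
  [51,58): 7 bp
  [58,66): 8 bp
  [66,70): 4 bp
  [70,81): 11 bp
  [81,95): 14 bp
  [95,108): 13 bp
  [108,112): 4 bp
  [112,131): 19 bp
  [131,135): 4 bp
  [135,151): 16 bp
  [151,169): 18 bp
  [169,176): 7 bp
  [176,178): 2 bp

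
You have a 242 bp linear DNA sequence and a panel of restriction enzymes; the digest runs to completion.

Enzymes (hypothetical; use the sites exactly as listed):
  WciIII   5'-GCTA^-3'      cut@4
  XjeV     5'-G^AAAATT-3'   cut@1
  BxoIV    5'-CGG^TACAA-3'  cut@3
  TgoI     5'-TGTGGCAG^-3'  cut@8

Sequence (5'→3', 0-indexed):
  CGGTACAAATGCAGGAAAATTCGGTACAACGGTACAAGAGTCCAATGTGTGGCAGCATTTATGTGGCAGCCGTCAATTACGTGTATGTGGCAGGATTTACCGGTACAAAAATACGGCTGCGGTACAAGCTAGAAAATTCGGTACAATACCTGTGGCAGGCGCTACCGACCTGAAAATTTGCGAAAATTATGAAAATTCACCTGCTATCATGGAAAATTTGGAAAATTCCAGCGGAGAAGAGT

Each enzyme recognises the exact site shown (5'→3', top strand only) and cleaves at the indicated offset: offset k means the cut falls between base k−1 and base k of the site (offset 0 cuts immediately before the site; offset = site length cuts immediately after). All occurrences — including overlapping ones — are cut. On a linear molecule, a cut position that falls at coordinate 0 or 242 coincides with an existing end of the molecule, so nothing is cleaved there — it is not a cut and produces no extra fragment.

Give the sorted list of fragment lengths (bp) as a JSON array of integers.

[1,3,6,6,8,8,9,9,9,9,9,10,10,12,14,15,17,19,21,23,24]

Site scan:
  WciIII (GCTA, off=4): starts [127, 160, 202] → cuts [131, 164, 206]
  XjeV (GAAAATT, off=1): starts [14, 131, 171, 181, 190, 211, 220] → cuts [15, 132, 172, 182, 191, 212, 221]
  BxoIV (CGGTACAA, off=3): starts [0, 21, 29, 100, 119, 138] → cuts [3, 24, 32, 103, 122, 141]
  TgoI (TGTGGCAG, off=8): starts [47, 61, 85, 150] → cuts [55, 69, 93, 158]

All cut coordinates (distinct, sorted): [3, 15, 24, 32, 55, 69, 93, 103, 122, 131, 132, 141, 158, 164, 172, 182, 191, 206, 212, 221]

Fragment lengths:
  [0,3): 3 bp
  [3,15): 12 bp
  [15,24): 9 bp
  [24,32): 8 bp
  [32,55): 23 bp
  [55,69): 14 bp
  [69,93): 24 bp
  [93,103): 10 bp
  [103,122): 19 bp
  [122,131): 9 bp
  [131,132): 1 bp
  [132,141): 9 bp
  [141,158): 17 bp
  [158,164): 6 bp
  [164,172): 8 bp
  [172,182): 10 bp
  [182,191): 9 bp
  [191,206): 15 bp
  [206,212): 6 bp
  [212,221): 9 bp
  [221,242): 21 bp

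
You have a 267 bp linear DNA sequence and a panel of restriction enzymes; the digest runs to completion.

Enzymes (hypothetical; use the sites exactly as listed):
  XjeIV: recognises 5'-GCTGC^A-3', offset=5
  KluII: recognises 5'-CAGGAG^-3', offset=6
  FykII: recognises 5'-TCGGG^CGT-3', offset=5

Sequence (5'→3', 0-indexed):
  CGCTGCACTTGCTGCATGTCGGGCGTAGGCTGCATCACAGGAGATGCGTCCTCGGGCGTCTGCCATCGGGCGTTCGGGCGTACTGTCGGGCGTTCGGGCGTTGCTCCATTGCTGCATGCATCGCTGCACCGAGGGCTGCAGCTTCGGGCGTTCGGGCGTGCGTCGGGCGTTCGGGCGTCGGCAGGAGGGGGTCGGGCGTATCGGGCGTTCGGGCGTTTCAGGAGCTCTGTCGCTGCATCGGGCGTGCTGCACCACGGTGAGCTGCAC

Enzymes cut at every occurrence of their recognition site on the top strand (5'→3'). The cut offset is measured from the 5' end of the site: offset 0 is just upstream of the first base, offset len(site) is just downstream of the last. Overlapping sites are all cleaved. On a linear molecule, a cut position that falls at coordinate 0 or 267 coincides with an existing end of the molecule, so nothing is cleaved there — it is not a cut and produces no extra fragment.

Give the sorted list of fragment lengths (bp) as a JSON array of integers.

Scan for sites:
  XjeIV GCTGCA/5: at [1, 10, 28, 110, 122, 134, 231, 245, 260] ⇒ [6, 15, 33, 115, 127, 139, 236, 250, 265]
  KluII CAGGAG/6: at [37, 181, 218] ⇒ [43, 187, 224]
  FykII TCGGGCGT/5: at [18, 51, 65, 73, 85, 93, 143, 151, 162, 170, 191, 200, 208, 237] ⇒ [23, 56, 70, 78, 90, 98, 148, 156, 167, 175, 196, 205, 213, 242]

Pooled cuts: [6, 15, 23, 33, 43, 56, 70, 78, 90, 98, 115, 127, 139, 148, 156, 167, 175, 187, 196, 205, 213, 224, 236, 242, 250, 265]

Fragment lengths:
  [0,6): 6 bp
  [6,15): 9 bp
  [15,23): 8 bp
  [23,33): 10 bp
  [33,43): 10 bp
  [43,56): 13 bp
  [56,70): 14 bp
  [70,78): 8 bp
  [78,90): 12 bp
  [90,98): 8 bp
  [98,115): 17 bp
  [115,127): 12 bp
  [127,139): 12 bp
  [139,148): 9 bp
  [148,156): 8 bp
  [156,167): 11 bp
  [167,175): 8 bp
  [175,187): 12 bp
  [187,196): 9 bp
  [196,205): 9 bp
  [205,213): 8 bp
  [213,224): 11 bp
  [224,236): 12 bp
  [236,242): 6 bp
  [242,250): 8 bp
  [250,265): 15 bp
  [265,267): 2 bp

[2,6,6,8,8,8,8,8,8,8,9,9,9,9,10,10,11,11,12,12,12,12,12,13,14,15,17]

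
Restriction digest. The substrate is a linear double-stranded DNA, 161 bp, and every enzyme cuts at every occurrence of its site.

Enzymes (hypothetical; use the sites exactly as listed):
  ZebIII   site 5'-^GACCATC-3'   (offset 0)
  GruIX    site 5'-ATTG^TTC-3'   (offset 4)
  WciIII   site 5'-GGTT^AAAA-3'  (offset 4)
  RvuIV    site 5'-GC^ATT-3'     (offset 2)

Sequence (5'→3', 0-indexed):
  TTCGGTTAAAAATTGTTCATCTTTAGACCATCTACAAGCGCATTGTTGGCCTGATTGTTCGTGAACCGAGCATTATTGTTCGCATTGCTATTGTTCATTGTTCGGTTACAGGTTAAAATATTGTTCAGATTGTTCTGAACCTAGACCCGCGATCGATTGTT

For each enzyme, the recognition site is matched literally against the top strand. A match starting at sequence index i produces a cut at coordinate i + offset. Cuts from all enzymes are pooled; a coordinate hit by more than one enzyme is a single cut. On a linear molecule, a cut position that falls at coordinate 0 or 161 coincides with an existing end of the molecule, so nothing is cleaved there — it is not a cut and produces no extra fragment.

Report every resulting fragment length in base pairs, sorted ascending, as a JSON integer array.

Site scan:
  ZebIII (GACCATC, off=0): starts [25] → cuts [25]
  GruIX (ATTGTTC, off=4): starts [11, 53, 74, 89, 96, 119, 128] → cuts [15, 57, 78, 93, 100, 123, 132]
  WciIII (GGTTAAAA, off=4): starts [3, 110] → cuts [7, 114]
  RvuIV (GCATT, off=2): starts [39, 69, 81] → cuts [41, 71, 83]

Pooled cuts: [7, 15, 25, 41, 57, 71, 78, 83, 93, 100, 114, 123, 132]

Fragment lengths:
  [0,7): 7 bp
  [7,15): 8 bp
  [15,25): 10 bp
  [25,41): 16 bp
  [41,57): 16 bp
  [57,71): 14 bp
  [71,78): 7 bp
  [78,83): 5 bp
  [83,93): 10 bp
  [93,100): 7 bp
  [100,114): 14 bp
  [114,123): 9 bp
  [123,132): 9 bp
  [132,161): 29 bp

[5,7,7,7,8,9,9,10,10,14,14,16,16,29]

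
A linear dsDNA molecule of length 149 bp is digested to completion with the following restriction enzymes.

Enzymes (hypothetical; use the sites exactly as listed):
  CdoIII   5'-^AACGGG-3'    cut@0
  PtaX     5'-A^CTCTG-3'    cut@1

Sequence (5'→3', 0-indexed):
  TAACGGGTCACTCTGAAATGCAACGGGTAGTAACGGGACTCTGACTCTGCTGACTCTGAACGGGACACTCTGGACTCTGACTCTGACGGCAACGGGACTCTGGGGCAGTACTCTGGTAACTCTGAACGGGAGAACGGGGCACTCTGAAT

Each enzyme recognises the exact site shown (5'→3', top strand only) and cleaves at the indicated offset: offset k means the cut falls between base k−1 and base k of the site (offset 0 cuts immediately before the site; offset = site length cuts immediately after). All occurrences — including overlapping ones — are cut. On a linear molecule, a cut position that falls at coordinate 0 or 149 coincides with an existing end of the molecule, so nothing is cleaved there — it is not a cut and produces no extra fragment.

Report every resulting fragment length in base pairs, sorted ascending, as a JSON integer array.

[1,5,5,6,6,7,7,7,8,8,9,9,9,9,9,10,10,11,13]

Per-enzyme occurrences:
  CdoIII (AACGGG, off=0): starts [1, 21, 31, 58, 90, 124, 132] → cuts [1, 21, 31, 58, 90, 124, 132]
  PtaX (ACTCTG, off=1): starts [9, 37, 43, 52, 66, 73, 79, 96, 109, 118, 140] → cuts [10, 38, 44, 53, 67, 74, 80, 97, 110, 119, 141]

All cut coordinates (distinct, sorted): [1, 10, 21, 31, 38, 44, 53, 58, 67, 74, 80, 90, 97, 110, 119, 124, 132, 141]

Fragment lengths:
  [0,1): 1 bp
  [1,10): 9 bp
  [10,21): 11 bp
  [21,31): 10 bp
  [31,38): 7 bp
  [38,44): 6 bp
  [44,53): 9 bp
  [53,58): 5 bp
  [58,67): 9 bp
  [67,74): 7 bp
  [74,80): 6 bp
  [80,90): 10 bp
  [90,97): 7 bp
  [97,110): 13 bp
  [110,119): 9 bp
  [119,124): 5 bp
  [124,132): 8 bp
  [132,141): 9 bp
  [141,149): 8 bp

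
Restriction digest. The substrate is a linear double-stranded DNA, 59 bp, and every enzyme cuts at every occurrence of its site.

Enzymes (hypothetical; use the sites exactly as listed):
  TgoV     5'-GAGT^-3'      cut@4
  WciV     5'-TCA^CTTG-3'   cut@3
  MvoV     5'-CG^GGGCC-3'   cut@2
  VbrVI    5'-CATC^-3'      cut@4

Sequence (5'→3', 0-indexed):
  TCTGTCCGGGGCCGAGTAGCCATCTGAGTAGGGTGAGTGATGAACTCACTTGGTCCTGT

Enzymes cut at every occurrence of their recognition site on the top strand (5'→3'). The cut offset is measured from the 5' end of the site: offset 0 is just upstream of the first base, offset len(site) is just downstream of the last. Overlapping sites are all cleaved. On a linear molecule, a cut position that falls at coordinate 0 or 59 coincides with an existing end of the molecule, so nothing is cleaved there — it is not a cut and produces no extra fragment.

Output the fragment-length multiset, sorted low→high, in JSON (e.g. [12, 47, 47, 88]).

Scan for sites:
  TgoV GAGT/4: at [13, 25, 34] ⇒ [17, 29, 38]
  WciV TCACTTG/3: at [45] ⇒ [48]
  MvoV CGGGGCC/2: at [6] ⇒ [8]
  VbrVI CATC/4: at [20] ⇒ [24]

Pooled cuts: [8, 17, 24, 29, 38, 48]

Fragment lengths:
  [0,8): 8 bp
  [8,17): 9 bp
  [17,24): 7 bp
  [24,29): 5 bp
  [29,38): 9 bp
  [38,48): 10 bp
  [48,59): 11 bp

[5,7,8,9,9,10,11]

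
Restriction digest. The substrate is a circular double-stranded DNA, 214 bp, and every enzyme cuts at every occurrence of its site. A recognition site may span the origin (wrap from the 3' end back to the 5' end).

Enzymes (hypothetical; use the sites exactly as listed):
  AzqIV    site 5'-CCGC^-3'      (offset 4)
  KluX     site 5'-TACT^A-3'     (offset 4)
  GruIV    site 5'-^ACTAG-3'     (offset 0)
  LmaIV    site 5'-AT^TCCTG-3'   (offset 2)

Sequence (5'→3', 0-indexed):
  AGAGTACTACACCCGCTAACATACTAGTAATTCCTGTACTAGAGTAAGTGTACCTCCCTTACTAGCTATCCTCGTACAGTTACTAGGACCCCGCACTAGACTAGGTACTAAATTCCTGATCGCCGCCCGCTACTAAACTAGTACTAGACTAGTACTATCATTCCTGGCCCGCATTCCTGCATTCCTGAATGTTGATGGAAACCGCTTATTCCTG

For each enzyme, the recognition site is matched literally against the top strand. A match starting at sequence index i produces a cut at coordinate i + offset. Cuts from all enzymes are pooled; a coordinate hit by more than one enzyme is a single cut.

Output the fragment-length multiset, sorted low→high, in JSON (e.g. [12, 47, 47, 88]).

[2,2,2,3,3,3,3,3,4,4,4,4,5,5,6,6,6,6,8,8,9,10,10,11,13,13,18,20,23]

Scan for sites:
  AzqIV CCGC/4: at [12, 90, 122, 126, 168, 201] ⇒ [16, 94, 126, 130, 172, 205]
  KluX TACTA/4: at [4, 21, 36, 59, 80, 105, 130, 141, 152] ⇒ [8, 25, 40, 63, 84, 109, 134, 145, 156]
  GruIV ACTAG/0: at [22, 37, 60, 81, 94, 99, 136, 142, 147] ⇒ [22, 37, 60, 81, 94, 99, 136, 142, 147]
  LmaIV ATTCCTG/2: at [29, 111, 159, 172, 180, 207] ⇒ [31, 113, 161, 174, 182, 209]

All cut coordinates (distinct, sorted): [8, 16, 22, 25, 31, 37, 40, 60, 63, 81, 84, 94, 99, 109, 113, 126, 130, 134, 136, 142, 145, 147, 156, 161, 172, 174, 182, 205, 209]

Fragment lengths:
  8→16: 8 bp
  16→22: 6 bp
  22→25: 3 bp
  25→31: 6 bp
  31→37: 6 bp
  37→40: 3 bp
  40→60: 20 bp
  60→63: 3 bp
  63→81: 18 bp
  81→84: 3 bp
  84→94: 10 bp
  94→99: 5 bp
  99→109: 10 bp
  109→113: 4 bp
  113→126: 13 bp
  126→130: 4 bp
  130→134: 4 bp
  134→136: 2 bp
  136→142: 6 bp
  142→145: 3 bp
  145→147: 2 bp
  147→156: 9 bp
  156→161: 5 bp
  161→172: 11 bp
  172→174: 2 bp
  174→182: 8 bp
  182→205: 23 bp
  205→209: 4 bp
  209→8 (wrap): 214-209+8 = 13 bp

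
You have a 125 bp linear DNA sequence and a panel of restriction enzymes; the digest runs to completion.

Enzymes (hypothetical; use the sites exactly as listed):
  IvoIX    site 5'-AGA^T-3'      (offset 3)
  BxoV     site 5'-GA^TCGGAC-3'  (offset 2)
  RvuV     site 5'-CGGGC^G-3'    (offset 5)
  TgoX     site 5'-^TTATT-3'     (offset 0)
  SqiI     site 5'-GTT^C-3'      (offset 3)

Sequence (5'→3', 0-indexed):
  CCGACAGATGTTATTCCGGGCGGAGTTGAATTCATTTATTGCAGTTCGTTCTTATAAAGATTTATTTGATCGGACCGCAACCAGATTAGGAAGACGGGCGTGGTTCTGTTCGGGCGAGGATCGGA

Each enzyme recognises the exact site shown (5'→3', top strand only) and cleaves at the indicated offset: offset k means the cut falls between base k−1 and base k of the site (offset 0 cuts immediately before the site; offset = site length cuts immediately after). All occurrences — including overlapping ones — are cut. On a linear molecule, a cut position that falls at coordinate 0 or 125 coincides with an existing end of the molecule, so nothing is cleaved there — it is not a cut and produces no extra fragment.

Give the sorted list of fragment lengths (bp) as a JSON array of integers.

[1,2,4,5,5,6,8,8,10,10,11,11,14,14,16]

Site scan:
  IvoIX AGAT/3: at [5, 57, 82] ⇒ [8, 60, 85]
  BxoV GATCGGAC/2: at [67] ⇒ [69]
  RvuV CGGGCG/5: at [16, 94, 110] ⇒ [21, 99, 115]
  TgoX TTATT/0: at [10, 35, 61] ⇒ [10, 35, 61]
  SqiI GTTC/3: at [43, 47, 102, 107] ⇒ [46, 50, 105, 110]

All cut coordinates (distinct, sorted): [8, 10, 21, 35, 46, 50, 60, 61, 69, 85, 99, 105, 110, 115]

Fragment lengths:
  [0,8): 8 bp
  [8,10): 2 bp
  [10,21): 11 bp
  [21,35): 14 bp
  [35,46): 11 bp
  [46,50): 4 bp
  [50,60): 10 bp
  [60,61): 1 bp
  [61,69): 8 bp
  [69,85): 16 bp
  [85,99): 14 bp
  [99,105): 6 bp
  [105,110): 5 bp
  [110,115): 5 bp
  [115,125): 10 bp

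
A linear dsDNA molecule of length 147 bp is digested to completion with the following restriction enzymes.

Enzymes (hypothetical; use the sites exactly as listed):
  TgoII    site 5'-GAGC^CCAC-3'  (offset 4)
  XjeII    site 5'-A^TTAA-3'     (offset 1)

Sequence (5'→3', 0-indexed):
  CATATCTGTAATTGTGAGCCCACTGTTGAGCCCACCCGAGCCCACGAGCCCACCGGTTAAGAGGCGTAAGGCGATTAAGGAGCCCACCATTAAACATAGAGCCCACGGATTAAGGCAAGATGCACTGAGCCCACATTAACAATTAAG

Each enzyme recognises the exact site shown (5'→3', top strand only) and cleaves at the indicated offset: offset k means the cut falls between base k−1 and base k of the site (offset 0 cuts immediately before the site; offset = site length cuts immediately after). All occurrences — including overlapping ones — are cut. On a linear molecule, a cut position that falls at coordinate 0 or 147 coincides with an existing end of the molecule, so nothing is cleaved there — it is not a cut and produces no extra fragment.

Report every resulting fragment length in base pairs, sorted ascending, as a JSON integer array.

[5,5,6,7,7,8,9,10,12,13,19,21,25]

Site scan:
  TgoII GAGCCCAC/4: at [15, 27, 37, 45, 79, 98, 126] ⇒ [19, 31, 41, 49, 83, 102, 130]
  XjeII ATTAA/1: at [73, 88, 108, 134, 141] ⇒ [74, 89, 109, 135, 142]

Pooled cuts: [19, 31, 41, 49, 74, 83, 89, 102, 109, 130, 135, 142]

Fragments:
  [0,19): 19 bp
  [19,31): 12 bp
  [31,41): 10 bp
  [41,49): 8 bp
  [49,74): 25 bp
  [74,83): 9 bp
  [83,89): 6 bp
  [89,102): 13 bp
  [102,109): 7 bp
  [109,130): 21 bp
  [130,135): 5 bp
  [135,142): 7 bp
  [142,147): 5 bp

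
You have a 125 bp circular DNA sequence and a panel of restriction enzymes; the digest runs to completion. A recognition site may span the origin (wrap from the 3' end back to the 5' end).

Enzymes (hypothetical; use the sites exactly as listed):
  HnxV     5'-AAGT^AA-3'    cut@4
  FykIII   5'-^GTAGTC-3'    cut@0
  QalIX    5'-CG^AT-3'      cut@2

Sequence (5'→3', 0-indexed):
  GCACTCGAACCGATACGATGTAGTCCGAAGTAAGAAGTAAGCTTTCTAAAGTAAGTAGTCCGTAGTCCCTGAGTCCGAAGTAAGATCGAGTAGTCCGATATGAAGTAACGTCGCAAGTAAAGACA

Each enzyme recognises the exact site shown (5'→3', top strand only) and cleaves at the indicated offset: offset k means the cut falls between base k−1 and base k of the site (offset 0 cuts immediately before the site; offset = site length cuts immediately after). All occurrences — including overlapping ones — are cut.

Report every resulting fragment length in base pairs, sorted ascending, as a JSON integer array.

[2,2,5,7,7,8,8,9,12,12,14,19,20]

Scan for sites:
  HnxV (AAGTAA, off=4): starts [27, 34, 48, 77, 102, 114] → cuts [31, 38, 52, 81, 106, 118]
  FykIII (GTAGTC, off=0): starts [19, 54, 61, 89] → cuts [19, 54, 61, 89]
  QalIX (CGAT, off=2): starts [10, 15, 95] → cuts [12, 17, 97]

All cut coordinates (distinct, sorted): [12, 17, 19, 31, 38, 52, 54, 61, 81, 89, 97, 106, 118]

Fragments:
  12→17: 5 bp
  17→19: 2 bp
  19→31: 12 bp
  31→38: 7 bp
  38→52: 14 bp
  52→54: 2 bp
  54→61: 7 bp
  61→81: 20 bp
  81→89: 8 bp
  89→97: 8 bp
  97→106: 9 bp
  106→118: 12 bp
  118→12 (wrap): 125-118+12 = 19 bp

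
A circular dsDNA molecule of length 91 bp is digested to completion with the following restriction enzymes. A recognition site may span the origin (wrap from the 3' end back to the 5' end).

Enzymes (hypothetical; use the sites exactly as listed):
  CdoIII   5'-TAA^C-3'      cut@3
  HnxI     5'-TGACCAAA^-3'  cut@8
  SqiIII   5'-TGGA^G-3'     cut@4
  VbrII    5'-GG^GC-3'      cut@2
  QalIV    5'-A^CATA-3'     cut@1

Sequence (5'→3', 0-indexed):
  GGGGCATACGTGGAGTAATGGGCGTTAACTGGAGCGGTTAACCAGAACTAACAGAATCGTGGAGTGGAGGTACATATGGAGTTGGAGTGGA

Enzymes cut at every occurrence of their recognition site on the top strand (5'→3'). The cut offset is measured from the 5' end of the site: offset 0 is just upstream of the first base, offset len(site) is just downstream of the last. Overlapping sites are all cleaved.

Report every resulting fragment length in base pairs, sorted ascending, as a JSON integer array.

Per-enzyme occurrences:
  CdoIII (TAAC, off=3): starts [25, 38, 48] → cuts [28, 41, 51]
  HnxI (TGACCAAA, off=8): no sites
  SqiIII (TGGAG, off=4): starts [10, 29, 59, 64, 76, 82, 87] → cuts [0, 14, 33, 63, 68, 80, 86]
  VbrII (GGGC, off=2): starts [1, 19] → cuts [3, 21]
  QalIV (ACATA, off=1): starts [71] → cuts [72]

All cut coordinates (distinct, sorted): [0, 3, 14, 21, 28, 33, 41, 51, 63, 68, 72, 80, 86]

Fragment lengths:
  0→3: 3 bp
  3→14: 11 bp
  14→21: 7 bp
  21→28: 7 bp
  28→33: 5 bp
  33→41: 8 bp
  41→51: 10 bp
  51→63: 12 bp
  63→68: 5 bp
  68→72: 4 bp
  72→80: 8 bp
  80→86: 6 bp
  86→0 (wrap): 91-86+0 = 5 bp

[3,4,5,5,5,6,7,7,8,8,10,11,12]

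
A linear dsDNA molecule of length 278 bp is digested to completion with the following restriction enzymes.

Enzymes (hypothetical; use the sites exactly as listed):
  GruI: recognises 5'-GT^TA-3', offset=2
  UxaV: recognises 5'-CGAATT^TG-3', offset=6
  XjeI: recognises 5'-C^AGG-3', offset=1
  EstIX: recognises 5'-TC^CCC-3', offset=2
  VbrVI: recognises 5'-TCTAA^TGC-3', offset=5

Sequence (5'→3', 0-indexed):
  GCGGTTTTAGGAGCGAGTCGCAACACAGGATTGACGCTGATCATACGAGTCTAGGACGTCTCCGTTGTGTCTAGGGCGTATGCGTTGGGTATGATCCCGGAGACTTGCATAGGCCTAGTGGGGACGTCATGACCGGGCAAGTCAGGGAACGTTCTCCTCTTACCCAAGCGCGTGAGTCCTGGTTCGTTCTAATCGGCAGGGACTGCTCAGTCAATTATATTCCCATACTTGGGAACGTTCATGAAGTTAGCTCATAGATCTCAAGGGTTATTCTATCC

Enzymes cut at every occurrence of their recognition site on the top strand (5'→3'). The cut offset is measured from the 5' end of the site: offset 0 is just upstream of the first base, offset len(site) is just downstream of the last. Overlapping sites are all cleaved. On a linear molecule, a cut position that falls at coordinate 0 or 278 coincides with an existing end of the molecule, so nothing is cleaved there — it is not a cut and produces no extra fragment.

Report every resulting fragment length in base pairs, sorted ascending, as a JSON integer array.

Scan for sites:
  GruI (GTTA, off=2): starts [245, 266] → cuts [247, 268]
  UxaV (CGAATTTG, off=6): no sites
  XjeI (CAGG, off=1): starts [25, 142, 196] → cuts [26, 143, 197]
  EstIX (TCCCC, off=2): no sites
  VbrVI (TCTAATGC, off=5): no sites

All cut coordinates (distinct, sorted): [26, 143, 197, 247, 268]

Fragment lengths:
  [0,26): 26 bp
  [26,143): 117 bp
  [143,197): 54 bp
  [197,247): 50 bp
  [247,268): 21 bp
  [268,278): 10 bp

[10,21,26,50,54,117]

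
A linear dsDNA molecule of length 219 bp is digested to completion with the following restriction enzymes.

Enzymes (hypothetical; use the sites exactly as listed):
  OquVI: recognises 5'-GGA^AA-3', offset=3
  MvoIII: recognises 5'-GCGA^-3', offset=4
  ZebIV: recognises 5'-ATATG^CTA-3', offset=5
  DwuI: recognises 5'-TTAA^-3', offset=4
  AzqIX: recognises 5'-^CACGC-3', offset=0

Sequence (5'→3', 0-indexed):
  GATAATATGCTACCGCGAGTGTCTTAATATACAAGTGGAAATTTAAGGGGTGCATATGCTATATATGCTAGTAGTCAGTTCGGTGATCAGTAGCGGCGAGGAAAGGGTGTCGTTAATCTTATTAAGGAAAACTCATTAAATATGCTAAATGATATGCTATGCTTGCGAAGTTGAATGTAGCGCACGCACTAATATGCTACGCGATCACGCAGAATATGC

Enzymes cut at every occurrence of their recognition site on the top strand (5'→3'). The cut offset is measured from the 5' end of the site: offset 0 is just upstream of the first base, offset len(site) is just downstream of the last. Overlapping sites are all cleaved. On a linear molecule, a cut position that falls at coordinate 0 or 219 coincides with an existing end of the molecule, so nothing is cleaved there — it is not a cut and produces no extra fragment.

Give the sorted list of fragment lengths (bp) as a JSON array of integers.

[1,3,3,5,7,8,9,9,9,9,9,11,12,12,12,12,14,14,14,14,32]

Per-enzyme occurrences:
  OquVI (GGAAA, off=3): starts [36, 99, 125] → cuts [39, 102, 128]
  MvoIII (GCGA, off=4): starts [14, 95, 164, 200] → cuts [18, 99, 168, 204]
  ZebIV (ATATGCTA, off=5): starts [4, 53, 62, 139, 151, 191] → cuts [9, 58, 67, 144, 156, 196]
  DwuI (TTAA, off=4): starts [23, 42, 112, 121, 135] → cuts [27, 46, 116, 125, 139]
  AzqIX (CACGC, off=0): starts [182, 205] → cuts [182, 205]

All cut coordinates (distinct, sorted): [9, 18, 27, 39, 46, 58, 67, 99, 102, 116, 125, 128, 139, 144, 156, 168, 182, 196, 204, 205]

Fragments:
  [0,9): 9 bp
  [9,18): 9 bp
  [18,27): 9 bp
  [27,39): 12 bp
  [39,46): 7 bp
  [46,58): 12 bp
  [58,67): 9 bp
  [67,99): 32 bp
  [99,102): 3 bp
  [102,116): 14 bp
  [116,125): 9 bp
  [125,128): 3 bp
  [128,139): 11 bp
  [139,144): 5 bp
  [144,156): 12 bp
  [156,168): 12 bp
  [168,182): 14 bp
  [182,196): 14 bp
  [196,204): 8 bp
  [204,205): 1 bp
  [205,219): 14 bp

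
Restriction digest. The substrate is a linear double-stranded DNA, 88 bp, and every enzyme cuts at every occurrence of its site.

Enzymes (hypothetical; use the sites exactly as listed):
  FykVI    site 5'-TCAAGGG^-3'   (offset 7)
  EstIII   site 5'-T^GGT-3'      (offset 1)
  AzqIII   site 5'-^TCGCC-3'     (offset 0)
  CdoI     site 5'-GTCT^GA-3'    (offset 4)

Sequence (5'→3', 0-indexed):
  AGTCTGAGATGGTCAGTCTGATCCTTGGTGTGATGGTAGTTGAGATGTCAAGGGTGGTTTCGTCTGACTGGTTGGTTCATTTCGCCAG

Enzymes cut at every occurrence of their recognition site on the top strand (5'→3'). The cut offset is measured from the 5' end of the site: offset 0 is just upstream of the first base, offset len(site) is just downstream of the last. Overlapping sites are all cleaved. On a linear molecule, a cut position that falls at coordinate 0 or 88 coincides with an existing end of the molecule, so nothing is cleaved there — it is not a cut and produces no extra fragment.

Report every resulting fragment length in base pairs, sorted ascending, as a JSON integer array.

Per-enzyme occurrences:
  FykVI TCAAGGG/7: at [47] ⇒ [54]
  EstIII TGGT/1: at [9, 25, 33, 54, 68, 72] ⇒ [10, 26, 34, 55, 69, 73]
  AzqIII TCGCC/0: at [81] ⇒ [81]
  CdoI GTCTGA/4: at [1, 15, 61] ⇒ [5, 19, 65]

Pooled cuts: [5, 10, 19, 26, 34, 54, 55, 65, 69, 73, 81]

Fragments:
  [0,5): 5 bp
  [5,10): 5 bp
  [10,19): 9 bp
  [19,26): 7 bp
  [26,34): 8 bp
  [34,54): 20 bp
  [54,55): 1 bp
  [55,65): 10 bp
  [65,69): 4 bp
  [69,73): 4 bp
  [73,81): 8 bp
  [81,88): 7 bp

[1,4,4,5,5,7,7,8,8,9,10,20]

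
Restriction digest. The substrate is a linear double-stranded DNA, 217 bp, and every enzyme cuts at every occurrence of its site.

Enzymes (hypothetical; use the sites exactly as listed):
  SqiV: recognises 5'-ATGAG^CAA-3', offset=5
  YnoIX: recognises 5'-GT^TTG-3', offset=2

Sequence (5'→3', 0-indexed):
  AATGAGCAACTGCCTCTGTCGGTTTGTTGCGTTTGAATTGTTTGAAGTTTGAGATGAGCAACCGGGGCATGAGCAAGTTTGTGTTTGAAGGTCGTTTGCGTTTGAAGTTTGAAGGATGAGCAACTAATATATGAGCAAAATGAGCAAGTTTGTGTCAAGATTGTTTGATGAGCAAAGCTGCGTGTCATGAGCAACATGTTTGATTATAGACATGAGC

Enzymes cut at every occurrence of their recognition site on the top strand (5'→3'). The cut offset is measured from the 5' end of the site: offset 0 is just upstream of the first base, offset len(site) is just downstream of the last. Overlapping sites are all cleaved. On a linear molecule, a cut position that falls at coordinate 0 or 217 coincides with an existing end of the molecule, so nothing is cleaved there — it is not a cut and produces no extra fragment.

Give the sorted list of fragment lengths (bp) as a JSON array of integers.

Scan for sites:
  SqiV (ATGAGCAA, off=5): starts [1, 53, 68, 115, 130, 139, 167, 186] → cuts [6, 58, 73, 120, 135, 144, 172, 191]
  YnoIX (GTTTG, off=2): starts [21, 30, 39, 46, 76, 82, 93, 99, 106, 147, 162, 197] → cuts [23, 32, 41, 48, 78, 84, 95, 101, 108, 149, 164, 199]

Pooled cuts: [6, 23, 32, 41, 48, 58, 73, 78, 84, 95, 101, 108, 120, 135, 144, 149, 164, 172, 191, 199]

Fragment lengths:
  [0,6): 6 bp
  [6,23): 17 bp
  [23,32): 9 bp
  [32,41): 9 bp
  [41,48): 7 bp
  [48,58): 10 bp
  [58,73): 15 bp
  [73,78): 5 bp
  [78,84): 6 bp
  [84,95): 11 bp
  [95,101): 6 bp
  [101,108): 7 bp
  [108,120): 12 bp
  [120,135): 15 bp
  [135,144): 9 bp
  [144,149): 5 bp
  [149,164): 15 bp
  [164,172): 8 bp
  [172,191): 19 bp
  [191,199): 8 bp
  [199,217): 18 bp

[5,5,6,6,6,7,7,8,8,9,9,9,10,11,12,15,15,15,17,18,19]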